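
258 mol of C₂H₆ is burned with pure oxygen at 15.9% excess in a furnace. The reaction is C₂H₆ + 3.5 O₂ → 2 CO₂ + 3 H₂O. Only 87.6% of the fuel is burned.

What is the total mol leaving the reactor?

Stoichiometric O₂ = 3.5 × 258 = 903 mol; O₂ fed = 903 × 1.159 = 1047 mol.
Fuel reacted = 0.876 × 258 → ξ = 226 mol.
Outlet (n = n₀ + ν ξ):
  C₂H₆: 258 − 1(226) = 31.99
  O₂: 1047 − 3.5(226) = 255.5
  CO₂: 0 + 2(226) = 452
  H₂O: 0 + 3(226) = 678
Total out = 31.99 + 255.5 + 452 + 678 = 1418 mol.

1420 mol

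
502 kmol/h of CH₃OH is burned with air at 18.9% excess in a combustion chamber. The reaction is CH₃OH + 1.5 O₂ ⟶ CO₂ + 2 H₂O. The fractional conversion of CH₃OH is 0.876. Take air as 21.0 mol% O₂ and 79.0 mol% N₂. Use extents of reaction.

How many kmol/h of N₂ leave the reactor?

3370 kmol/h

Stoichiometric O₂ = 1.5 × 502 = 753 kmol/h; O₂ fed = 753 × 1.189 = 895.3 kmol/h.
N₂ fed = 895.3 × 79/21 = 3368 kmol/h.
Fuel reacted = 0.876 × 502 → ξ = 439.8 kmol/h.
Outlet (n = n₀ + ν ξ):
  CH₃OH: 502 − 1(439.8) = 62.25
  O₂: 895.3 − 1.5(439.8) = 235.7
  N₂: 3368 (inert)
  CO₂: 0 + 1(439.8) = 439.8
  H₂O: 0 + 2(439.8) = 879.5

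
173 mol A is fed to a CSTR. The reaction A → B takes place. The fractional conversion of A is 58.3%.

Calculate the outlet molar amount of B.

101 mol

A reacted = 0.583 × 173 = 100.9 mol; ν_A = −1, so ξ = 100.9/1 = 100.9 mol.
Outlet amounts (n = n₀ + ν ξ):
  A: 173 − 1(100.9) = 72.14
  B: 0 + 1(100.9) = 100.9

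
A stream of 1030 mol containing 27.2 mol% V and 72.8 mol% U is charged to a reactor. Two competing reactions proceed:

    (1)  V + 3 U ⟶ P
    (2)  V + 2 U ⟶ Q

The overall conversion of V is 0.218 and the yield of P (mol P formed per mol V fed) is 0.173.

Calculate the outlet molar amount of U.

579 mol

Yield of P: 1ξ₁ / 280.2 = 0.173 → ξ₁ = 48.47 mol.
Conversion of V: 1ξ₁ + 1ξ₂ = 0.218 × 280.2 = 61.07 → ξ₂ = 12.61 mol.
Outlet amounts (n = n₀ + Σ ν·ξ):
  V: 280.2 − 1(48.47) − 1(12.61) = 219.1
  U: 749.8 − 3(48.47) − 2(12.61) = 579.2
  P: 0 + 1(48.47) = 48.47
  Q: 0 + 1(12.61) = 12.61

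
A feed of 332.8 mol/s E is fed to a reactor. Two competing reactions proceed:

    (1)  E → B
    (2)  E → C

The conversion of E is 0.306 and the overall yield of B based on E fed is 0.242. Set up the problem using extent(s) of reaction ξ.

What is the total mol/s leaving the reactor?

Yield of B: 1ξ₁ / 332.8 = 0.242 → ξ₁ = 80.54 mol/s.
Conversion of E: 1ξ₁ + 1ξ₂ = 0.306 × 332.8 = 101.8 → ξ₂ = 21.3 mol/s.
Outlet amounts (n = n₀ + Σ ν·ξ):
  E: 332.8 − 1(80.54) − 1(21.3) = 231
  B: 0 + 1(80.54) = 80.54
  C: 0 + 1(21.3) = 21.3
Total out = 231 + 80.54 + 21.3 = 332.8 mol/s.

333 mol/s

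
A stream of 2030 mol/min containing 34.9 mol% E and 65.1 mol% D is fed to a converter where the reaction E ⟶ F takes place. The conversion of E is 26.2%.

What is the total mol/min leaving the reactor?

2030 mol/min

E reacted = 0.262 × 708.5 = 185.6 mol/min; ν_E = −1, so ξ = 185.6/1 = 185.6 mol/min.
Outlet amounts (n = n₀ + ν ξ):
  E: 708.5 − 1(185.6) = 522.9
  F: 0 + 1(185.6) = 185.6
  D: 1322 (inert)
Total out = 522.9 + 185.6 + 1322 = 2030 mol/min.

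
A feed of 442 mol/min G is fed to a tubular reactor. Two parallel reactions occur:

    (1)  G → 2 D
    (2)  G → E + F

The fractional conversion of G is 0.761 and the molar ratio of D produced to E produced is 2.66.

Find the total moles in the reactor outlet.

778 mol/min

Conversion of G: G consumed = 0.761 × 442 = 336.4 mol/min = 1ξ₁ + 1ξ₂.
Selectivity: 2ξ₁ / (1ξ₂) = 2.66 → ξ₁ = 1.33 ξ₂.
Substitute: (1·1.33 + 1) ξ₂ = 336.4 → ξ₂ = 144.4 mol/min, ξ₁ = 192 mol/min.
Outlet amounts (n = n₀ + Σ ν·ξ):
  G: 442 − 1(192) − 1(144.4) = 105.6
  D: 0 + 2(192) = 384
  E: 0 + 1(144.4) = 144.4
  F: 0 + 1(144.4) = 144.4
Total out = 105.6 + 384 + 144.4 + 144.4 = 778.4 mol/min.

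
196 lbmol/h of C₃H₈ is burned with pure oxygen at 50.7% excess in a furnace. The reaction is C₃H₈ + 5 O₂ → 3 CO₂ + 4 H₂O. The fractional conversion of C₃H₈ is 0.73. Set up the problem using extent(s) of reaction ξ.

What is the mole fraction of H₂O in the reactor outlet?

Stoichiometric O₂ = 5 × 196 = 980 lbmol/h; O₂ fed = 980 × 1.507 = 1477 lbmol/h.
Fuel reacted = 0.73 × 196 → ξ = 143.1 lbmol/h.
Outlet (n = n₀ + ν ξ):
  C₃H₈: 196 − 1(143.1) = 52.92
  O₂: 1477 − 5(143.1) = 761.5
  CO₂: 0 + 3(143.1) = 429.2
  H₂O: 0 + 4(143.1) = 572.3
Total out = 1816 lbmol/h; y_H₂O = 572.3 / 1816 = 0.3152.

0.315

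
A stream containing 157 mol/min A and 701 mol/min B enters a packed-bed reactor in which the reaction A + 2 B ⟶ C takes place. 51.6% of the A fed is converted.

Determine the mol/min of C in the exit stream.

A reacted = 0.516 × 157 = 81.01 mol/min; ν_A = −1, so ξ = 81.01/1 = 81.01 mol/min.
Outlet amounts (n = n₀ + ν ξ):
  A: 157 − 1(81.01) = 75.99
  B: 701 − 2(81.01) = 539
  C: 0 + 1(81.01) = 81.01

81 mol/min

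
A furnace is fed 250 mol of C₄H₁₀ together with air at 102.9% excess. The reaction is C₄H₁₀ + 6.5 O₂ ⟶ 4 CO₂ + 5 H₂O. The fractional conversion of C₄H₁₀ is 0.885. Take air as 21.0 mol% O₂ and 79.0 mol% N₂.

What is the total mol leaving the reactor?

Stoichiometric O₂ = 6.5 × 250 = 1625 mol; O₂ fed = 1625 × 2.029 = 3297 mol.
N₂ fed = 3297 × 79/21 = 12400 mol.
Fuel reacted = 0.885 × 250 → ξ = 221.2 mol.
Outlet (n = n₀ + ν ξ):
  C₄H₁₀: 250 − 1(221.2) = 28.75
  O₂: 3297 − 6.5(221.2) = 1859
  N₂: 12400 (inert)
  CO₂: 0 + 4(221.2) = 885
  H₂O: 0 + 5(221.2) = 1106
Total out = 28.75 + 1859 + 12400 + 885 + 1106 = 16280 mol.

16300 mol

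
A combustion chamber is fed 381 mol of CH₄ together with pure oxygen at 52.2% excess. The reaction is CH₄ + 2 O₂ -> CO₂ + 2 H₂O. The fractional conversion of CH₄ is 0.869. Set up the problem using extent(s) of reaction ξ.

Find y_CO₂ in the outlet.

0.215

Stoichiometric O₂ = 2 × 381 = 762 mol; O₂ fed = 762 × 1.522 = 1160 mol.
Fuel reacted = 0.869 × 381 → ξ = 331.1 mol.
Outlet (n = n₀ + ν ξ):
  CH₄: 381 − 1(331.1) = 49.91
  O₂: 1160 − 2(331.1) = 497.6
  CO₂: 0 + 1(331.1) = 331.1
  H₂O: 0 + 2(331.1) = 662.2
Total out = 1541 mol; y_CO₂ = 331.1 / 1541 = 0.2149.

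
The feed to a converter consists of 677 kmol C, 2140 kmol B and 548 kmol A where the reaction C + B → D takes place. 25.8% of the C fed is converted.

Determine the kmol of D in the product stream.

175 kmol

C reacted = 0.258 × 677 = 174.7 kmol; ν_C = −1, so ξ = 174.7/1 = 174.7 kmol.
Outlet amounts (n = n₀ + ν ξ):
  C: 677 − 1(174.7) = 502.3
  B: 2140 − 1(174.7) = 1965
  D: 0 + 1(174.7) = 174.7
  A: 548 (inert)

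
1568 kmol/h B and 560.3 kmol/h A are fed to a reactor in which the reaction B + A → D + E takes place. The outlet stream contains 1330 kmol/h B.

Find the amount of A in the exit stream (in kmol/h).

322 kmol/h

For B: n = n₀ − 1ξ → 1330 = 1568 − 1ξ, giving ξ = 238 kmol/h.
Outlet amounts (n = n₀ + ν ξ):
  B: 1568 − 1(238) = 1330
  A: 560.3 − 1(238) = 322.3
  D: 0 + 1(238) = 238
  E: 0 + 1(238) = 238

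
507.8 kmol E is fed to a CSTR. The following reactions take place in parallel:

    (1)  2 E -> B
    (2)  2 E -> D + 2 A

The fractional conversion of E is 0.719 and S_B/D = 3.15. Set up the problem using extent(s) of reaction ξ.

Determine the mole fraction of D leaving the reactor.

0.106

Conversion of E: E consumed = 0.719 × 507.8 = 365.1 kmol = 2ξ₁ + 2ξ₂.
Selectivity: 1ξ₁ / (1ξ₂) = 3.15 → ξ₁ = 3.15 ξ₂.
Substitute: (2·3.15 + 2) ξ₂ = 365.1 → ξ₂ = 43.99 kmol, ξ₁ = 138.6 kmol.
Outlet amounts (n = n₀ + Σ ν·ξ):
  E: 507.8 − 2(138.6) − 2(43.99) = 142.7
  B: 0 + 1(138.6) = 138.6
  D: 0 + 1(43.99) = 43.99
  A: 0 + 2(43.99) = 87.98
Total out = 413.2 kmol; y_D = 43.99 / 413.2 = 0.1065.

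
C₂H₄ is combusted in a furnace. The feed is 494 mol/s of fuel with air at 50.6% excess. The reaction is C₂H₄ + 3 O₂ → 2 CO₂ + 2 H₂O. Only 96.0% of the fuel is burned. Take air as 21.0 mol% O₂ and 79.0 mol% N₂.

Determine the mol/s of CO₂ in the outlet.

Stoichiometric O₂ = 3 × 494 = 1482 mol/s; O₂ fed = 1482 × 1.506 = 2232 mol/s.
N₂ fed = 2232 × 79/21 = 8396 mol/s.
Fuel reacted = 0.96 × 494 → ξ = 474.2 mol/s.
Outlet (n = n₀ + ν ξ):
  C₂H₄: 494 − 1(474.2) = 19.76
  O₂: 2232 − 3(474.2) = 809.2
  N₂: 8396 (inert)
  CO₂: 0 + 2(474.2) = 948.5
  H₂O: 0 + 2(474.2) = 948.5

948 mol/s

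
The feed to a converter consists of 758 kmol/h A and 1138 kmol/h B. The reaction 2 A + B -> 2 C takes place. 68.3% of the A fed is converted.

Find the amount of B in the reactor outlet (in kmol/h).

879 kmol/h

A reacted = 0.683 × 758 = 517.7 kmol/h; ν_A = −2, so ξ = 517.7/2 = 258.9 kmol/h.
Outlet amounts (n = n₀ + ν ξ):
  A: 758 − 2(258.9) = 240.3
  B: 1138 − 1(258.9) = 879.1
  C: 0 + 2(258.9) = 517.7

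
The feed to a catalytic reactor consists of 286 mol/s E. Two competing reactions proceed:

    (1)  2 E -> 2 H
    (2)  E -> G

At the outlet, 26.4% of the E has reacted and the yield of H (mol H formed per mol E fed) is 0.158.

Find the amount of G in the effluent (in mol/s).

30.3 mol/s

Yield of H: 2ξ₁ / 286 = 0.158 → ξ₁ = 22.59 mol/s.
Conversion of E: 2ξ₁ + 1ξ₂ = 0.264 × 286 = 75.5 → ξ₂ = 30.32 mol/s.
Outlet amounts (n = n₀ + Σ ν·ξ):
  E: 286 − 2(22.59) − 1(30.32) = 210.5
  H: 0 + 2(22.59) = 45.19
  G: 0 + 1(30.32) = 30.32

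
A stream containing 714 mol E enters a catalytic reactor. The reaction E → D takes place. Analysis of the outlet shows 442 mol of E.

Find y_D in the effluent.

For E: n = n₀ − 1ξ → 442 = 714 − 1ξ, giving ξ = 272 mol.
Outlet amounts (n = n₀ + ν ξ):
  E: 714 − 1(272) = 442
  D: 0 + 1(272) = 272
Total out = 714 mol; y_D = 272 / 714 = 0.381.

0.381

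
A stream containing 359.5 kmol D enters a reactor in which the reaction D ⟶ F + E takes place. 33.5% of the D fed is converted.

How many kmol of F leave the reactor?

D reacted = 0.335 × 359.5 = 120.4 kmol; ν_D = −1, so ξ = 120.4/1 = 120.4 kmol.
Outlet amounts (n = n₀ + ν ξ):
  D: 359.5 − 1(120.4) = 239.1
  F: 0 + 1(120.4) = 120.4
  E: 0 + 1(120.4) = 120.4

120 kmol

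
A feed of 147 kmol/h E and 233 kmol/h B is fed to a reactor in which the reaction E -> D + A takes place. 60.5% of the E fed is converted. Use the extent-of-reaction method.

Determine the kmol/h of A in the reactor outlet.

E reacted = 0.605 × 147 = 88.94 kmol/h; ν_E = −1, so ξ = 88.94/1 = 88.94 kmol/h.
Outlet amounts (n = n₀ + ν ξ):
  E: 147 − 1(88.94) = 58.06
  D: 0 + 1(88.94) = 88.94
  A: 0 + 1(88.94) = 88.94
  B: 233 (inert)

88.9 kmol/h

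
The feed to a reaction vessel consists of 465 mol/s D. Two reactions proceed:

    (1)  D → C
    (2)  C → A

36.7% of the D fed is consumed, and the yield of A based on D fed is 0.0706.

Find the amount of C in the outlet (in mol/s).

Conversion of D: D consumed = 1ξ₁ = 0.367 × 465 → ξ₁ = 170.7 mol/s.
Yield of A: 1ξ₂ / 465 = 0.0706 → ξ₂ = 32.83 mol/s.
Outlet amounts (n = n₀ + Σ ν·ξ):
  D: 465 − 1(170.7) = 294.3
  C: 0 + 1(170.7) − 1(32.83) = 137.8
  A: 0 + 1(32.83) = 32.83

138 mol/s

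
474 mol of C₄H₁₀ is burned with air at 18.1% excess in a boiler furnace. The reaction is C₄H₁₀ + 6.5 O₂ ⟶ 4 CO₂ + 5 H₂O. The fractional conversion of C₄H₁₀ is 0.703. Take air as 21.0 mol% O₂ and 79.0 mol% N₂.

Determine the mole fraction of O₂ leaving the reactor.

0.0805

Stoichiometric O₂ = 6.5 × 474 = 3081 mol; O₂ fed = 3081 × 1.181 = 3639 mol.
N₂ fed = 3639 × 79/21 = 13690 mol.
Fuel reacted = 0.703 × 474 → ξ = 333.2 mol.
Outlet (n = n₀ + ν ξ):
  C₄H₁₀: 474 − 1(333.2) = 140.8
  O₂: 3639 − 6.5(333.2) = 1473
  N₂: 13690 (inert)
  CO₂: 0 + 4(333.2) = 1333
  H₂O: 0 + 5(333.2) = 1666
Total out = 18300 mol; y_O₂ = 1473 / 18300 = 0.08047.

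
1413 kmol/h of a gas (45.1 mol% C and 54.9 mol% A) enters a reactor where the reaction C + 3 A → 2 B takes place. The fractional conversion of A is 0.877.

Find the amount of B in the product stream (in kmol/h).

A reacted = 0.877 × 775.7 = 680.3 kmol/h; ν_A = −3, so ξ = 680.3/3 = 226.8 kmol/h.
Outlet amounts (n = n₀ + ν ξ):
  C: 637.3 − 1(226.8) = 410.5
  A: 775.7 − 3(226.8) = 95.42
  B: 0 + 2(226.8) = 453.5

454 kmol/h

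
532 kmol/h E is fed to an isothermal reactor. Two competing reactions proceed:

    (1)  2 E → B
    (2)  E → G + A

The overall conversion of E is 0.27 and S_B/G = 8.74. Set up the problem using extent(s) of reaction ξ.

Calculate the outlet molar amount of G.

7.77 kmol/h

Conversion of E: E consumed = 0.27 × 532 = 143.6 kmol/h = 2ξ₁ + 1ξ₂.
Selectivity: 1ξ₁ / (1ξ₂) = 8.74 → ξ₁ = 8.74 ξ₂.
Substitute: (2·8.74 + 1) ξ₂ = 143.6 → ξ₂ = 7.773 kmol/h, ξ₁ = 67.93 kmol/h.
Outlet amounts (n = n₀ + Σ ν·ξ):
  E: 532 − 2(67.93) − 1(7.773) = 388.4
  B: 0 + 1(67.93) = 67.93
  G: 0 + 1(7.773) = 7.773
  A: 0 + 1(7.773) = 7.773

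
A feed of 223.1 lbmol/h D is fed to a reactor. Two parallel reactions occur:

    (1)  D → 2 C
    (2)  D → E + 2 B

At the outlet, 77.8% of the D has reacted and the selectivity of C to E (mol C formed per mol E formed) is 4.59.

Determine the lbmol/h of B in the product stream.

105 lbmol/h

Conversion of D: D consumed = 0.778 × 223.1 = 173.6 lbmol/h = 1ξ₁ + 1ξ₂.
Selectivity: 2ξ₁ / (1ξ₂) = 4.59 → ξ₁ = 2.295 ξ₂.
Substitute: (1·2.295 + 1) ξ₂ = 173.6 → ξ₂ = 52.68 lbmol/h, ξ₁ = 120.9 lbmol/h.
Outlet amounts (n = n₀ + Σ ν·ξ):
  D: 223.1 − 1(120.9) − 1(52.68) = 49.53
  C: 0 + 2(120.9) = 241.8
  E: 0 + 1(52.68) = 52.68
  B: 0 + 2(52.68) = 105.4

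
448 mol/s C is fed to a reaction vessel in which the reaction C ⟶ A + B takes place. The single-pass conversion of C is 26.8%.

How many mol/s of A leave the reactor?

120 mol/s

C reacted = 0.268 × 448 = 120.1 mol/s; ν_C = −1, so ξ = 120.1/1 = 120.1 mol/s.
Outlet amounts (n = n₀ + ν ξ):
  C: 448 − 1(120.1) = 327.9
  A: 0 + 1(120.1) = 120.1
  B: 0 + 1(120.1) = 120.1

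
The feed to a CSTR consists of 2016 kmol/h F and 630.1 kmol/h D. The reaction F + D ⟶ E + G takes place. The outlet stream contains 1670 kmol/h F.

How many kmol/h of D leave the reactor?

284 kmol/h

For F: n = n₀ − 1ξ → 1670 = 2016 − 1ξ, giving ξ = 346 kmol/h.
Outlet amounts (n = n₀ + ν ξ):
  F: 2016 − 1(346) = 1670
  D: 630.1 − 1(346) = 284.1
  E: 0 + 1(346) = 346
  G: 0 + 1(346) = 346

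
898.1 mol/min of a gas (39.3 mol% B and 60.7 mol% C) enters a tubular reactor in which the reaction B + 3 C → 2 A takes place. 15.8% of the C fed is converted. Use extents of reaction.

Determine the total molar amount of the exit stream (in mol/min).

841 mol/min

C reacted = 0.158 × 545.1 = 86.13 mol/min; ν_C = −3, so ξ = 86.13/3 = 28.71 mol/min.
Outlet amounts (n = n₀ + ν ξ):
  B: 353 − 1(28.71) = 324.2
  C: 545.1 − 3(28.71) = 459
  A: 0 + 2(28.71) = 57.42
Total out = 324.2 + 459 + 57.42 = 840.7 mol/min.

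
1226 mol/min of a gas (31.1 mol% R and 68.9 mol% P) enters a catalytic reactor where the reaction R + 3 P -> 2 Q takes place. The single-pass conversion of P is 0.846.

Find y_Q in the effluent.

P reacted = 0.846 × 844.7 = 714.6 mol/min; ν_P = −3, so ξ = 714.6/3 = 238.2 mol/min.
Outlet amounts (n = n₀ + ν ξ):
  R: 381.3 − 1(238.2) = 143.1
  P: 844.7 − 3(238.2) = 130.1
  Q: 0 + 2(238.2) = 476.4
Total out = 749.6 mol/min; y_Q = 476.4 / 749.6 = 0.6356.

0.636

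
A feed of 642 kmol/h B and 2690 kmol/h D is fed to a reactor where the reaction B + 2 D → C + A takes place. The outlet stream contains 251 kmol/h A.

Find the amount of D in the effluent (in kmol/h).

2190 kmol/h

For A: n = n₀ + 1ξ → 251 = 0 + 1ξ, giving ξ = 251 kmol/h.
Outlet amounts (n = n₀ + ν ξ):
  B: 642 − 1(251) = 391
  D: 2690 − 2(251) = 2188
  C: 0 + 1(251) = 251
  A: 0 + 1(251) = 251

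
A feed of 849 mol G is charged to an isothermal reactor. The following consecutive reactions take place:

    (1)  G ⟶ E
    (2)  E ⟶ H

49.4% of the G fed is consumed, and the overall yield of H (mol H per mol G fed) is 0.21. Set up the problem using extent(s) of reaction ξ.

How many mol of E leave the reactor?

Conversion of G: G consumed = 1ξ₁ = 0.494 × 849 → ξ₁ = 419.4 mol.
Yield of H: 1ξ₂ / 849 = 0.21 → ξ₂ = 178.3 mol.
Outlet amounts (n = n₀ + Σ ν·ξ):
  G: 849 − 1(419.4) = 429.6
  E: 0 + 1(419.4) − 1(178.3) = 241.1
  H: 0 + 1(178.3) = 178.3

241 mol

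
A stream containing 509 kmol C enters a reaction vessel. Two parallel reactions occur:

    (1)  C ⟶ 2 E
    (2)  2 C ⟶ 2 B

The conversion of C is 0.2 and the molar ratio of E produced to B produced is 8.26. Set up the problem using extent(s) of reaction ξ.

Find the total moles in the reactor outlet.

591 kmol

Conversion of C: C consumed = 0.2 × 509 = 101.8 kmol = 1ξ₁ + 2ξ₂.
Selectivity: 2ξ₁ / (2ξ₂) = 8.26 → ξ₁ = 8.26 ξ₂.
Substitute: (1·8.26 + 2) ξ₂ = 101.8 → ξ₂ = 9.922 kmol, ξ₁ = 81.96 kmol.
Outlet amounts (n = n₀ + Σ ν·ξ):
  C: 509 − 1(81.96) − 2(9.922) = 407.2
  E: 0 + 2(81.96) = 163.9
  B: 0 + 2(9.922) = 19.84
Total out = 407.2 + 163.9 + 19.84 = 591 kmol.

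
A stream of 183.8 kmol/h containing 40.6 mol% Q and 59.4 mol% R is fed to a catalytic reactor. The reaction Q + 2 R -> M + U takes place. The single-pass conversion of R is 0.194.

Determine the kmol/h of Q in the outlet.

64 kmol/h

R reacted = 0.194 × 109.2 = 21.18 kmol/h; ν_R = −2, so ξ = 21.18/2 = 10.59 kmol/h.
Outlet amounts (n = n₀ + ν ξ):
  Q: 74.62 − 1(10.59) = 64.03
  R: 109.2 − 2(10.59) = 88
  M: 0 + 1(10.59) = 10.59
  U: 0 + 1(10.59) = 10.59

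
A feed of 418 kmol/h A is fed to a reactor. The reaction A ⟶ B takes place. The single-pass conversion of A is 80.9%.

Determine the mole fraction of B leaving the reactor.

0.809

A reacted = 0.809 × 418 = 338.2 kmol/h; ν_A = −1, so ξ = 338.2/1 = 338.2 kmol/h.
Outlet amounts (n = n₀ + ν ξ):
  A: 418 − 1(338.2) = 79.84
  B: 0 + 1(338.2) = 338.2
Total out = 418 kmol/h; y_B = 338.2 / 418 = 0.809.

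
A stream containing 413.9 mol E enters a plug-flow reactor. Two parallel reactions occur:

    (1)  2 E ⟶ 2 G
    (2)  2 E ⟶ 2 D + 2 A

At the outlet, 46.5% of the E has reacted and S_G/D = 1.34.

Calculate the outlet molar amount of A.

82.2 mol

Conversion of E: E consumed = 0.465 × 413.9 = 192.5 mol = 2ξ₁ + 2ξ₂.
Selectivity: 2ξ₁ / (2ξ₂) = 1.34 → ξ₁ = 1.34 ξ₂.
Substitute: (2·1.34 + 2) ξ₂ = 192.5 → ξ₂ = 41.12 mol, ξ₁ = 55.11 mol.
Outlet amounts (n = n₀ + Σ ν·ξ):
  E: 413.9 − 2(55.11) − 2(41.12) = 221.4
  G: 0 + 2(55.11) = 110.2
  D: 0 + 2(41.12) = 82.25
  A: 0 + 2(41.12) = 82.25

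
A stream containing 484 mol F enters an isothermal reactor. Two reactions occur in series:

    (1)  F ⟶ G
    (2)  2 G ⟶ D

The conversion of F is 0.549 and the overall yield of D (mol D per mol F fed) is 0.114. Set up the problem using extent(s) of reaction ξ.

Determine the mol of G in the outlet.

Conversion of F: F consumed = 1ξ₁ = 0.549 × 484 → ξ₁ = 265.7 mol.
Yield of D: 1ξ₂ / 484 = 0.114 → ξ₂ = 55.18 mol.
Outlet amounts (n = n₀ + Σ ν·ξ):
  F: 484 − 1(265.7) = 218.3
  G: 0 + 1(265.7) − 2(55.18) = 155.4
  D: 0 + 1(55.18) = 55.18

155 mol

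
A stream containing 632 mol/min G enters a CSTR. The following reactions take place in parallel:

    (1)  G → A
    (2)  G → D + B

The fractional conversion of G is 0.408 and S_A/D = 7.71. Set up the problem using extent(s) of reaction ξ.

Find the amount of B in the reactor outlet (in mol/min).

Conversion of G: G consumed = 0.408 × 632 = 257.9 mol/min = 1ξ₁ + 1ξ₂.
Selectivity: 1ξ₁ / (1ξ₂) = 7.71 → ξ₁ = 7.71 ξ₂.
Substitute: (1·7.71 + 1) ξ₂ = 257.9 → ξ₂ = 29.6 mol/min, ξ₁ = 228.3 mol/min.
Outlet amounts (n = n₀ + Σ ν·ξ):
  G: 632 − 1(228.3) − 1(29.6) = 374.1
  A: 0 + 1(228.3) = 228.3
  D: 0 + 1(29.6) = 29.6
  B: 0 + 1(29.6) = 29.6

29.6 mol/min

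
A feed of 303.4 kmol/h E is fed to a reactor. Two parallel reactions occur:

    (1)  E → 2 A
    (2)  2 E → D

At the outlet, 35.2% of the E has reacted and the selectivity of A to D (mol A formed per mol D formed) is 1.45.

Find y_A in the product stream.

Conversion of E: E consumed = 0.352 × 303.4 = 106.8 kmol/h = 1ξ₁ + 2ξ₂.
Selectivity: 2ξ₁ / (1ξ₂) = 1.45 → ξ₁ = 0.725 ξ₂.
Substitute: (1·0.725 + 2) ξ₂ = 106.8 → ξ₂ = 39.19 kmol/h, ξ₁ = 28.41 kmol/h.
Outlet amounts (n = n₀ + Σ ν·ξ):
  E: 303.4 − 1(28.41) − 2(39.19) = 196.6
  A: 0 + 2(28.41) = 56.83
  D: 0 + 1(39.19) = 39.19
Total out = 292.6 kmol/h; y_A = 56.83 / 292.6 = 0.1942.

0.194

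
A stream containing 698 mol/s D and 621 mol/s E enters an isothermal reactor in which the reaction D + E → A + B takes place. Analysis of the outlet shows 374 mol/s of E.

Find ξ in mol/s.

ξ = 247 mol/s

For E: n = n₀ − 1ξ → 374 = 621 − 1ξ, giving ξ = 247 mol/s.
Outlet amounts (n = n₀ + ν ξ):
  D: 698 − 1(247) = 451
  E: 621 − 1(247) = 374
  A: 0 + 1(247) = 247
  B: 0 + 1(247) = 247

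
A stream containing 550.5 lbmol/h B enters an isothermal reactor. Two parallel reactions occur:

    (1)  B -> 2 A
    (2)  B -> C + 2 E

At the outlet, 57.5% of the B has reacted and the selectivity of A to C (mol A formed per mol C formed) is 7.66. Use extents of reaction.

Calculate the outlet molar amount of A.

Conversion of B: B consumed = 0.575 × 550.5 = 316.5 lbmol/h = 1ξ₁ + 1ξ₂.
Selectivity: 2ξ₁ / (1ξ₂) = 7.66 → ξ₁ = 3.83 ξ₂.
Substitute: (1·3.83 + 1) ξ₂ = 316.5 → ξ₂ = 65.54 lbmol/h, ξ₁ = 251 lbmol/h.
Outlet amounts (n = n₀ + Σ ν·ξ):
  B: 550.5 − 1(251) − 1(65.54) = 234
  A: 0 + 2(251) = 502
  C: 0 + 1(65.54) = 65.54
  E: 0 + 2(65.54) = 131.1

502 lbmol/h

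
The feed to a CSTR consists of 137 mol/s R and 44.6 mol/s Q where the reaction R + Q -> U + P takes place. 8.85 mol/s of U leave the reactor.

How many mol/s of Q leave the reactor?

35.8 mol/s

For U: n = n₀ + 1ξ → 8.85 = 0 + 1ξ, giving ξ = 8.85 mol/s.
Outlet amounts (n = n₀ + ν ξ):
  R: 137 − 1(8.85) = 128.2
  Q: 44.6 − 1(8.85) = 35.75
  U: 0 + 1(8.85) = 8.85
  P: 0 + 1(8.85) = 8.85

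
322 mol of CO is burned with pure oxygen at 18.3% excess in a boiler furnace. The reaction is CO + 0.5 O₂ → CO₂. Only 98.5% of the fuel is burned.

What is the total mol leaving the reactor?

354 mol

Stoichiometric O₂ = 0.5 × 322 = 161 mol; O₂ fed = 161 × 1.183 = 190.5 mol.
Fuel reacted = 0.985 × 322 → ξ = 317.2 mol.
Outlet (n = n₀ + ν ξ):
  CO: 322 − 1(317.2) = 4.83
  O₂: 190.5 − 0.5(317.2) = 31.88
  CO₂: 0 + 1(317.2) = 317.2
Total out = 4.83 + 31.88 + 317.2 = 353.9 mol.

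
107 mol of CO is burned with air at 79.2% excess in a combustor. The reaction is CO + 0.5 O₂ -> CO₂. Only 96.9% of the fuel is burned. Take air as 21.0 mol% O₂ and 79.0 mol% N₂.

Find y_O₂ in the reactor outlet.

Stoichiometric O₂ = 0.5 × 107 = 53.5 mol; O₂ fed = 53.5 × 1.792 = 95.87 mol.
N₂ fed = 95.87 × 79/21 = 360.7 mol.
Fuel reacted = 0.969 × 107 → ξ = 103.7 mol.
Outlet (n = n₀ + ν ξ):
  CO: 107 − 1(103.7) = 3.317
  O₂: 95.87 − 0.5(103.7) = 44.03
  N₂: 360.7 (inert)
  CO₂: 0 + 1(103.7) = 103.7
Total out = 511.7 mol; y_O₂ = 44.03 / 511.7 = 0.08605.

0.086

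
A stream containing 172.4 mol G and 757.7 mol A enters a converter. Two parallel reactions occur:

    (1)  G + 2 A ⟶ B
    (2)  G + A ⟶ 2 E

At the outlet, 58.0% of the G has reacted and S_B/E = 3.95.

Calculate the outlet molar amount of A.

Conversion of G: G consumed = 0.58 × 172.4 = 99.99 mol = 1ξ₁ + 1ξ₂.
Selectivity: 1ξ₁ / (2ξ₂) = 3.95 → ξ₁ = 7.9 ξ₂.
Substitute: (1·7.9 + 1) ξ₂ = 99.99 → ξ₂ = 11.24 mol, ξ₁ = 88.76 mol.
Outlet amounts (n = n₀ + Σ ν·ξ):
  G: 172.4 − 1(88.76) − 1(11.24) = 72.41
  A: 757.7 − 2(88.76) − 1(11.24) = 569
  B: 0 + 1(88.76) = 88.76
  E: 0 + 2(11.24) = 22.47

569 mol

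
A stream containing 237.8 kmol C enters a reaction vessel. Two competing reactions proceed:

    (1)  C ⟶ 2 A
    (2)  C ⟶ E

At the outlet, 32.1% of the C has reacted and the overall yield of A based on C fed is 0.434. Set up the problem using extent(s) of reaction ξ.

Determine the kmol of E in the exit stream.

Yield of A: 2ξ₁ / 237.8 = 0.434 → ξ₁ = 51.6 kmol.
Conversion of C: 1ξ₁ + 1ξ₂ = 0.321 × 237.8 = 76.33 → ξ₂ = 24.73 kmol.
Outlet amounts (n = n₀ + Σ ν·ξ):
  C: 237.8 − 1(51.6) − 1(24.73) = 161.5
  A: 0 + 2(51.6) = 103.2
  E: 0 + 1(24.73) = 24.73

24.7 kmol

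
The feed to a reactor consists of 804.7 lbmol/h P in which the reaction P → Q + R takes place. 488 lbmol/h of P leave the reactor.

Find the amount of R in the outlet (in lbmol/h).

For P: n = n₀ − 1ξ → 488 = 804.7 − 1ξ, giving ξ = 316.7 lbmol/h.
Outlet amounts (n = n₀ + ν ξ):
  P: 804.7 − 1(316.7) = 488
  Q: 0 + 1(316.7) = 316.7
  R: 0 + 1(316.7) = 316.7

317 lbmol/h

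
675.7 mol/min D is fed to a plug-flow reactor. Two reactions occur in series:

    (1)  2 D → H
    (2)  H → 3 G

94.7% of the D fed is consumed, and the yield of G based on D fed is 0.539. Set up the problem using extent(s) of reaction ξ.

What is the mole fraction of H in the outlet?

Conversion of D: D consumed = 2ξ₁ = 0.947 × 675.7 → ξ₁ = 319.9 mol/min.
Yield of G: 3ξ₂ / 675.7 = 0.539 → ξ₂ = 121.4 mol/min.
Outlet amounts (n = n₀ + Σ ν·ξ):
  D: 675.7 − 2(319.9) = 35.81
  H: 0 + 1(319.9) − 1(121.4) = 198.5
  G: 0 + 3(121.4) = 364.2
Total out = 598.6 mol/min; y_H = 198.5 / 598.6 = 0.3317.

0.332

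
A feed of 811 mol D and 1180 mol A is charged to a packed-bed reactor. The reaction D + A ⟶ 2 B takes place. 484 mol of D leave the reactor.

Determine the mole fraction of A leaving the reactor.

For D: n = n₀ − 1ξ → 484 = 811 − 1ξ, giving ξ = 327 mol.
Outlet amounts (n = n₀ + ν ξ):
  D: 811 − 1(327) = 484
  A: 1180 − 1(327) = 853
  B: 0 + 2(327) = 654
Total out = 1991 mol; y_A = 853 / 1991 = 0.4284.

0.428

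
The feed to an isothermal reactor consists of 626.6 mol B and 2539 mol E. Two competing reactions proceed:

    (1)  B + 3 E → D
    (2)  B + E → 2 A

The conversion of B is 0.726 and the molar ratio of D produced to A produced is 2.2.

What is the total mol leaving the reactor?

2050 mol

Conversion of B: B consumed = 0.726 × 626.6 = 454.9 mol = 1ξ₁ + 1ξ₂.
Selectivity: 1ξ₁ / (2ξ₂) = 2.2 → ξ₁ = 4.4 ξ₂.
Substitute: (1·4.4 + 1) ξ₂ = 454.9 → ξ₂ = 84.24 mol, ξ₁ = 370.7 mol.
Outlet amounts (n = n₀ + Σ ν·ξ):
  B: 626.6 − 1(370.7) − 1(84.24) = 171.7
  E: 2539 − 3(370.7) − 1(84.24) = 1343
  D: 0 + 1(370.7) = 370.7
  A: 0 + 2(84.24) = 168.5
Total out = 171.7 + 1343 + 370.7 + 168.5 = 2054 mol.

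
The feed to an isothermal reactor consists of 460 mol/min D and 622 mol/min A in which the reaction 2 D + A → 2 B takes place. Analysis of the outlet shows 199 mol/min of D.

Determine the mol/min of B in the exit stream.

261 mol/min

For D: n = n₀ − 2ξ → 199 = 460 − 2ξ, giving ξ = 130.5 mol/min.
Outlet amounts (n = n₀ + ν ξ):
  D: 460 − 2(130.5) = 199
  A: 622 − 1(130.5) = 491.5
  B: 0 + 2(130.5) = 261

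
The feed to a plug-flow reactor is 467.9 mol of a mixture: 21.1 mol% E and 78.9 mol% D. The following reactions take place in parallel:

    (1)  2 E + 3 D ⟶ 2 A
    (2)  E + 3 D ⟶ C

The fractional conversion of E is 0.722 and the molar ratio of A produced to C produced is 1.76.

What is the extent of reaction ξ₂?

ξ₂ = 25.8 mol

Conversion of E: E consumed = 0.722 × 98.73 = 71.28 mol = 2ξ₁ + 1ξ₂.
Selectivity: 2ξ₁ / (1ξ₂) = 1.76 → ξ₁ = 0.88 ξ₂.
Substitute: (2·0.88 + 1) ξ₂ = 71.28 → ξ₂ = 25.83 mol, ξ₁ = 22.73 mol.
Outlet amounts (n = n₀ + Σ ν·ξ):
  E: 98.73 − 2(22.73) − 1(25.83) = 27.45
  D: 369.2 − 3(22.73) − 3(25.83) = 223.5
  A: 0 + 2(22.73) = 45.45
  C: 0 + 1(25.83) = 25.83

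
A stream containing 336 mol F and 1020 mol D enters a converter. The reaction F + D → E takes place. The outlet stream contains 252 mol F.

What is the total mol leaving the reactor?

For F: n = n₀ − 1ξ → 252 = 336 − 1ξ, giving ξ = 84 mol.
Outlet amounts (n = n₀ + ν ξ):
  F: 336 − 1(84) = 252
  D: 1020 − 1(84) = 936
  E: 0 + 1(84) = 84
Total out = 252 + 936 + 84 = 1272 mol.

1270 mol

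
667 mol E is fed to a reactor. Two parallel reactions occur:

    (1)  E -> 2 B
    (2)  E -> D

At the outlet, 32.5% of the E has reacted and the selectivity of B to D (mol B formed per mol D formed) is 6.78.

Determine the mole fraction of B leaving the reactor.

Conversion of E: E consumed = 0.325 × 667 = 216.8 mol = 1ξ₁ + 1ξ₂.
Selectivity: 2ξ₁ / (1ξ₂) = 6.78 → ξ₁ = 3.39 ξ₂.
Substitute: (1·3.39 + 1) ξ₂ = 216.8 → ξ₂ = 49.38 mol, ξ₁ = 167.4 mol.
Outlet amounts (n = n₀ + Σ ν·ξ):
  E: 667 − 1(167.4) − 1(49.38) = 450.2
  B: 0 + 2(167.4) = 334.8
  D: 0 + 1(49.38) = 49.38
Total out = 834.4 mol; y_B = 334.8 / 834.4 = 0.4012.

0.401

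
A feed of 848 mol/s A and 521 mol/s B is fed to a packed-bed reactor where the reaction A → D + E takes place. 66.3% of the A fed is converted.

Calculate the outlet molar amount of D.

562 mol/s

A reacted = 0.663 × 848 = 562.2 mol/s; ν_A = −1, so ξ = 562.2/1 = 562.2 mol/s.
Outlet amounts (n = n₀ + ν ξ):
  A: 848 − 1(562.2) = 285.8
  D: 0 + 1(562.2) = 562.2
  E: 0 + 1(562.2) = 562.2
  B: 521 (inert)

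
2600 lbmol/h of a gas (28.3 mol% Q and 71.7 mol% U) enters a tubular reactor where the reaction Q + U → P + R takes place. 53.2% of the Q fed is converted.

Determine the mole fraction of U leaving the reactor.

Q reacted = 0.532 × 735.8 = 391.4 lbmol/h; ν_Q = −1, so ξ = 391.4/1 = 391.4 lbmol/h.
Outlet amounts (n = n₀ + ν ξ):
  Q: 735.8 − 1(391.4) = 344.4
  U: 1864 − 1(391.4) = 1473
  P: 0 + 1(391.4) = 391.4
  R: 0 + 1(391.4) = 391.4
Total out = 2600 lbmol/h; y_U = 1473 / 2600 = 0.5664.

0.566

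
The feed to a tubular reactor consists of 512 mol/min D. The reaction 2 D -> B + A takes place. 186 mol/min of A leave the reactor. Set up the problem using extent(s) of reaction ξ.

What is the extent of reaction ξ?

ξ = 186 mol/min

For A: n = n₀ + 1ξ → 186 = 0 + 1ξ, giving ξ = 186 mol/min.
Outlet amounts (n = n₀ + ν ξ):
  D: 512 − 2(186) = 140
  B: 0 + 1(186) = 186
  A: 0 + 1(186) = 186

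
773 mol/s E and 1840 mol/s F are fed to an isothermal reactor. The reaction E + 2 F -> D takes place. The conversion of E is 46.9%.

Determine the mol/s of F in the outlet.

E reacted = 0.469 × 773 = 362.5 mol/s; ν_E = −1, so ξ = 362.5/1 = 362.5 mol/s.
Outlet amounts (n = n₀ + ν ξ):
  E: 773 − 1(362.5) = 410.5
  F: 1840 − 2(362.5) = 1115
  D: 0 + 1(362.5) = 362.5

1110 mol/s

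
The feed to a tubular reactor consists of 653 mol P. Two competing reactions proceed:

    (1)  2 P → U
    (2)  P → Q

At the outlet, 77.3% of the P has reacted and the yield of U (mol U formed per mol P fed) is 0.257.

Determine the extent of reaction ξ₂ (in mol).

ξ₂ = 169 mol

Yield of U: 1ξ₁ / 653 = 0.257 → ξ₁ = 167.8 mol.
Conversion of P: 2ξ₁ + 1ξ₂ = 0.773 × 653 = 504.8 → ξ₂ = 169.1 mol.
Outlet amounts (n = n₀ + Σ ν·ξ):
  P: 653 − 2(167.8) − 1(169.1) = 148.2
  U: 0 + 1(167.8) = 167.8
  Q: 0 + 1(169.1) = 169.1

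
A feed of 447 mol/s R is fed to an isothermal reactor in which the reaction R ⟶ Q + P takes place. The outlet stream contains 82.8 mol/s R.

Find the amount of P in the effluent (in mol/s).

364 mol/s

For R: n = n₀ − 1ξ → 82.8 = 447 − 1ξ, giving ξ = 364.2 mol/s.
Outlet amounts (n = n₀ + ν ξ):
  R: 447 − 1(364.2) = 82.8
  Q: 0 + 1(364.2) = 364.2
  P: 0 + 1(364.2) = 364.2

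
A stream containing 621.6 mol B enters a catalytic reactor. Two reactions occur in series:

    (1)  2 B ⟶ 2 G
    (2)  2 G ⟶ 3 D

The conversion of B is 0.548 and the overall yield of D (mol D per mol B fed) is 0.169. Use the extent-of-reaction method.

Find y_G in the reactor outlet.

0.412

Conversion of B: B consumed = 2ξ₁ = 0.548 × 621.6 → ξ₁ = 170.3 mol.
Yield of D: 3ξ₂ / 621.6 = 0.169 → ξ₂ = 35.02 mol.
Outlet amounts (n = n₀ + Σ ν·ξ):
  B: 621.6 − 2(170.3) = 281
  G: 0 + 2(170.3) − 2(35.02) = 270.6
  D: 0 + 3(35.02) = 105.1
Total out = 656.6 mol; y_G = 270.6 / 656.6 = 0.4121.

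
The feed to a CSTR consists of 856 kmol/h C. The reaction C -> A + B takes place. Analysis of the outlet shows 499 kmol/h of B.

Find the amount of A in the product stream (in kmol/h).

For B: n = n₀ + 1ξ → 499 = 0 + 1ξ, giving ξ = 499 kmol/h.
Outlet amounts (n = n₀ + ν ξ):
  C: 856 − 1(499) = 357
  A: 0 + 1(499) = 499
  B: 0 + 1(499) = 499

499 kmol/h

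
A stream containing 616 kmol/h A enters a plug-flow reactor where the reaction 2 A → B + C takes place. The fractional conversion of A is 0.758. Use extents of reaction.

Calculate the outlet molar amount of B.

A reacted = 0.758 × 616 = 466.9 kmol/h; ν_A = −2, so ξ = 466.9/2 = 233.5 kmol/h.
Outlet amounts (n = n₀ + ν ξ):
  A: 616 − 2(233.5) = 149.1
  B: 0 + 1(233.5) = 233.5
  C: 0 + 1(233.5) = 233.5

233 kmol/h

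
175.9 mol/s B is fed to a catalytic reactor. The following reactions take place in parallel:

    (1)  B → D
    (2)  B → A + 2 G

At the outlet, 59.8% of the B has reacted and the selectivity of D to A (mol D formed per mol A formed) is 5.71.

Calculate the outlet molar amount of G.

Conversion of B: B consumed = 0.598 × 175.9 = 105.2 mol/s = 1ξ₁ + 1ξ₂.
Selectivity: 1ξ₁ / (1ξ₂) = 5.71 → ξ₁ = 5.71 ξ₂.
Substitute: (1·5.71 + 1) ξ₂ = 105.2 → ξ₂ = 15.68 mol/s, ξ₁ = 89.51 mol/s.
Outlet amounts (n = n₀ + Σ ν·ξ):
  B: 175.9 − 1(89.51) − 1(15.68) = 70.71
  D: 0 + 1(89.51) = 89.51
  A: 0 + 1(15.68) = 15.68
  G: 0 + 2(15.68) = 31.35

31.4 mol/s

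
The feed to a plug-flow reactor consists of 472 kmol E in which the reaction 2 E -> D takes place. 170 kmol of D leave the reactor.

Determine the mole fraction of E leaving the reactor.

0.437

For D: n = n₀ + 1ξ → 170 = 0 + 1ξ, giving ξ = 170 kmol.
Outlet amounts (n = n₀ + ν ξ):
  E: 472 − 2(170) = 132
  D: 0 + 1(170) = 170
Total out = 302 kmol; y_E = 132 / 302 = 0.4371.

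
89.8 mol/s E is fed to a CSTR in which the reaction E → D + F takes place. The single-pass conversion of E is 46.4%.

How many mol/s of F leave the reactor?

41.7 mol/s

E reacted = 0.464 × 89.8 = 41.67 mol/s; ν_E = −1, so ξ = 41.67/1 = 41.67 mol/s.
Outlet amounts (n = n₀ + ν ξ):
  E: 89.8 − 1(41.67) = 48.13
  D: 0 + 1(41.67) = 41.67
  F: 0 + 1(41.67) = 41.67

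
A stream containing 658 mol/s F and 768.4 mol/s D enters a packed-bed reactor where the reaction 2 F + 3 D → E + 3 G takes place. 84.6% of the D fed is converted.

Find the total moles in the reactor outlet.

D reacted = 0.846 × 768.4 = 650.1 mol/s; ν_D = −3, so ξ = 650.1/3 = 216.7 mol/s.
Outlet amounts (n = n₀ + ν ξ):
  F: 658 − 2(216.7) = 224.6
  D: 768.4 − 3(216.7) = 118.3
  E: 0 + 1(216.7) = 216.7
  G: 0 + 3(216.7) = 650.1
Total out = 224.6 + 118.3 + 216.7 + 650.1 = 1210 mol/s.

1210 mol/s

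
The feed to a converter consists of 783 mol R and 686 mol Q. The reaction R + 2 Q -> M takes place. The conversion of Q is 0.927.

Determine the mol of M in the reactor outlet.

Q reacted = 0.927 × 686 = 635.9 mol; ν_Q = −2, so ξ = 635.9/2 = 318 mol.
Outlet amounts (n = n₀ + ν ξ):
  R: 783 − 1(318) = 465
  Q: 686 − 2(318) = 50.08
  M: 0 + 1(318) = 318

318 mol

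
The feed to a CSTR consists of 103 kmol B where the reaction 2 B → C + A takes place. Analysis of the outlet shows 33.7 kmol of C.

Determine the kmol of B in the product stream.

35.6 kmol

For C: n = n₀ + 1ξ → 33.7 = 0 + 1ξ, giving ξ = 33.7 kmol.
Outlet amounts (n = n₀ + ν ξ):
  B: 103 − 2(33.7) = 35.6
  C: 0 + 1(33.7) = 33.7
  A: 0 + 1(33.7) = 33.7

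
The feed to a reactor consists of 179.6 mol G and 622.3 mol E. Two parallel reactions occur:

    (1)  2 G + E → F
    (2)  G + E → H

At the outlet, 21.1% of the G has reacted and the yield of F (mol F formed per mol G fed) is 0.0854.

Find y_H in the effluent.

0.00945

Yield of F: 1ξ₁ / 179.6 = 0.0854 → ξ₁ = 15.34 mol.
Conversion of G: 2ξ₁ + 1ξ₂ = 0.211 × 179.6 = 37.9 → ξ₂ = 7.22 mol.
Outlet amounts (n = n₀ + Σ ν·ξ):
  G: 179.6 − 2(15.34) − 1(7.22) = 141.7
  E: 622.3 − 1(15.34) − 1(7.22) = 599.7
  F: 0 + 1(15.34) = 15.34
  H: 0 + 1(7.22) = 7.22
Total out = 764 mol; y_H = 7.22 / 764 = 0.00945.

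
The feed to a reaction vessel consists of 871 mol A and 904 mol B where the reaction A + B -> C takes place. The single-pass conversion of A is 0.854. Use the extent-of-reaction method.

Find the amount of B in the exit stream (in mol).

A reacted = 0.854 × 871 = 743.8 mol; ν_A = −1, so ξ = 743.8/1 = 743.8 mol.
Outlet amounts (n = n₀ + ν ξ):
  A: 871 − 1(743.8) = 127.2
  B: 904 − 1(743.8) = 160.2
  C: 0 + 1(743.8) = 743.8

160 mol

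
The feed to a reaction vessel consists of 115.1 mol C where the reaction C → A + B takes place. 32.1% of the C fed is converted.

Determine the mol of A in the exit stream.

36.9 mol

C reacted = 0.321 × 115.1 = 36.95 mol; ν_C = −1, so ξ = 36.95/1 = 36.95 mol.
Outlet amounts (n = n₀ + ν ξ):
  C: 115.1 − 1(36.95) = 78.15
  A: 0 + 1(36.95) = 36.95
  B: 0 + 1(36.95) = 36.95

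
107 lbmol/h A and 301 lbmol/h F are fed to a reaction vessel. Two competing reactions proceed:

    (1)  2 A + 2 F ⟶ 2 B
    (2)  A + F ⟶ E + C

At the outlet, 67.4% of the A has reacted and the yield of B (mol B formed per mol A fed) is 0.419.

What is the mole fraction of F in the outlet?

Yield of B: 2ξ₁ / 107 = 0.419 → ξ₁ = 22.42 lbmol/h.
Conversion of A: 2ξ₁ + 1ξ₂ = 0.674 × 107 = 72.12 → ξ₂ = 27.29 lbmol/h.
Outlet amounts (n = n₀ + Σ ν·ξ):
  A: 107 − 2(22.42) − 1(27.29) = 34.88
  F: 301 − 2(22.42) − 1(27.29) = 228.9
  B: 0 + 2(22.42) = 44.83
  E: 0 + 1(27.29) = 27.29
  C: 0 + 1(27.29) = 27.29
Total out = 363.2 lbmol/h; y_F = 228.9 / 363.2 = 0.6302.

0.63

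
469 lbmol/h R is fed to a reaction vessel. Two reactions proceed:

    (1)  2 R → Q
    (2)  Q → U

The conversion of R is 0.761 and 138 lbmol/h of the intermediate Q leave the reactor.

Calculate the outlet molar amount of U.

40.5 lbmol/h

Conversion of R: R consumed = 2ξ₁ = 0.761 × 469 → ξ₁ = 178.5 lbmol/h.
Q balance: n_Q = 0 + 1ξ₁ − 1ξ₂ = 138 → ξ₂ = (1·178.5 − 138)/1 = 40.45 lbmol/h.
Outlet amounts (n = n₀ + Σ ν·ξ):
  R: 469 − 2(178.5) = 112.1
  Q: 0 + 1(178.5) − 1(40.45) = 138
  U: 0 + 1(40.45) = 40.45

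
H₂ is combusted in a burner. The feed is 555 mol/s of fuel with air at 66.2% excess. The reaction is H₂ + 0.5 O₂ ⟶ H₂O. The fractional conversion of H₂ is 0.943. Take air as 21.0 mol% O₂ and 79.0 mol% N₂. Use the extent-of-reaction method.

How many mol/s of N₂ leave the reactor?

Stoichiometric O₂ = 0.5 × 555 = 277.5 mol/s; O₂ fed = 277.5 × 1.662 = 461.2 mol/s.
N₂ fed = 461.2 × 79/21 = 1735 mol/s.
Fuel reacted = 0.943 × 555 → ξ = 523.4 mol/s.
Outlet (n = n₀ + ν ξ):
  H₂: 555 − 1(523.4) = 31.63
  O₂: 461.2 − 0.5(523.4) = 199.5
  N₂: 1735 (inert)
  H₂O: 0 + 1(523.4) = 523.4

1740 mol/s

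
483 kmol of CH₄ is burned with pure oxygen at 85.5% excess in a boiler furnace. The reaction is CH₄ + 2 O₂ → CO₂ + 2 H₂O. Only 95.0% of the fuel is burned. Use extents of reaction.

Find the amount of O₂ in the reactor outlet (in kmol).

874 kmol

Stoichiometric O₂ = 2 × 483 = 966 kmol; O₂ fed = 966 × 1.855 = 1792 kmol.
Fuel reacted = 0.95 × 483 → ξ = 458.8 kmol.
Outlet (n = n₀ + ν ξ):
  CH₄: 483 − 1(458.8) = 24.15
  O₂: 1792 − 2(458.8) = 874.2
  CO₂: 0 + 1(458.8) = 458.8
  H₂O: 0 + 2(458.8) = 917.7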